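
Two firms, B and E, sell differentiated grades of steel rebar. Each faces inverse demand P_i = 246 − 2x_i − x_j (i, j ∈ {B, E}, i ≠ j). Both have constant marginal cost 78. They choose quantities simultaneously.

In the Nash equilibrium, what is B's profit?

Firm B's profit: π = x_B(246 − 2x_B − x_E) − 78x_B.
∂π/∂x_B = 168 − 4x_B − x_E = 0 ⇒ x_B = 42 − 0.25x_E.
Setting x_B = x_E in the reaction function: x_B = 42 − 0.25x_B, so x_B = 42 / 1.25 = 33.6.
P_B = 246 − 2·33.6 − 33.6 = 145.2.
Profit = (145.2 − 78)·33.6 = 2257.92.

2257.92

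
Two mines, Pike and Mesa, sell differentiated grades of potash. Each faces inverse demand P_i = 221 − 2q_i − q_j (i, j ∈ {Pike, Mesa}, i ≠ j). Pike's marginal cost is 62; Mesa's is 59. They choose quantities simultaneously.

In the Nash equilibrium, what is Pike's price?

Mine Pike's profit: π = q_{Pike}(221 − 2q_{Pike} − q_{Mesa}) − 62q_{Pike}.
∂π/∂q_{Pike} = 159 − 4q_{Pike} − q_{Mesa} = 0 ⇒ q_{Pike} = 39.75 − 0.25q_{Mesa}.
Similarly q_{Mesa} = 40.5 − 0.25q_{Pike}.
Plugging q_{Mesa} into Pike's best response: q_{Pike} = 39.75 − 0.25(40.5 − 0.25q_{Pike}) ⇒ 0.9375q_{Pike} = 29.625, so q_{Pike} = 31.6.
Then q_{Mesa} = 40.5 − 0.25·31.6 = 32.6.
P_{Pike} = 221 − 2·31.6 − 32.6 = 125.2.

125.2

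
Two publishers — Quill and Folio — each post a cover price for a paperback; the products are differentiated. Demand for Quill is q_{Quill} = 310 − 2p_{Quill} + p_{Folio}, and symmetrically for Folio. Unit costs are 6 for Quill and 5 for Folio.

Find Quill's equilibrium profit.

Quill's profit: π = (p_{Quill} − 6)(310 − 2p_{Quill} + p_{Folio}).
∂π/∂p_{Quill} = 322 − 4p_{Quill} + p_{Folio} = 0 ⇒ p_{Quill} = 80.5 + 0.25p_{Folio}.
Similarly p_{Folio} = 80 + 0.25p_{Quill}.
Solving the two reaction functions simultaneously: (1 − (0.25)(0.25))p_{Quill} = 80.5 + 0.25·80, so 0.9375p_{Quill} = 100.5 and p_{Quill} = 107.2.
Then p_{Folio} = 80 + 0.25·107.2 = 106.8.
q_{Quill} = 310 − 2·107.2 + 106.8 = 202.4.
Profit = (107.2 − 6)·202.4 = 20482.88.

20482.88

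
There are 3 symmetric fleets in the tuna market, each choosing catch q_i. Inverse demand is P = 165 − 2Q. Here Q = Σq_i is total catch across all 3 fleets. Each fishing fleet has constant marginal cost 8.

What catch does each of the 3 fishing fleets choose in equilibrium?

19.625

A representative fishing fleet's profit is π_i = q_i(165 − 2Q) − 8q_i, with Q = q_i + Σ_{j≠i} q_j.
First-order condition: 157 − 4q_i − 2Σ_{j≠i} q_j = 0.
With identical fishing fleets, set every q_j = q: then 157 − 4q − 4q = 0, i.e. q = 157/8 = 19.625.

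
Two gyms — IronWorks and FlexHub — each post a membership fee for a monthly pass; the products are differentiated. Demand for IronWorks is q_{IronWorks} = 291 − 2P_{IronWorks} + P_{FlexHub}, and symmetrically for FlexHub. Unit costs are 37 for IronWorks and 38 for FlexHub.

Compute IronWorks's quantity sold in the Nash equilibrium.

IronWorks's profit: π = (P_{IronWorks} − 37)(291 − 2P_{IronWorks} + P_{FlexHub}).
∂π/∂P_{IronWorks} = 365 − 4P_{IronWorks} + P_{FlexHub} = 0 ⇒ P_{IronWorks} = 91.25 + 0.25P_{FlexHub}.
Similarly P_{FlexHub} = 91.75 + 0.25P_{IronWorks}.
Solving the two reaction functions simultaneously: (1 − (0.25)(0.25))P_{IronWorks} = 91.25 + 0.25·91.75, so 0.9375P_{IronWorks} = 114.1875 and P_{IronWorks} = 121.8.
Then P_{FlexHub} = 91.75 + 0.25·121.8 = 122.2.
q_{IronWorks} = 291 − 2·121.8 + 122.2 = 169.6.

169.6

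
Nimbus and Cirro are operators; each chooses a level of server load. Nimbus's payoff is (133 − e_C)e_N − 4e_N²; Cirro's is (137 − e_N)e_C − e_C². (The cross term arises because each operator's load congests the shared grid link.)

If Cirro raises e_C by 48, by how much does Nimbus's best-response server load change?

Expanding Nimbus's payoff: 133e_N − e_Ce_N − 4e_N².
∂π/∂e_N = 133 − e_C − 8e_N = 0, so e_N = 16.625 − 0.125e_C.
The reaction-function slope is −0.125, so a 48-unit rise in e_C moves e_N by −0.125 × 48 = −6. Nimbus's best response falls — the actions are strategic substitutes.

-6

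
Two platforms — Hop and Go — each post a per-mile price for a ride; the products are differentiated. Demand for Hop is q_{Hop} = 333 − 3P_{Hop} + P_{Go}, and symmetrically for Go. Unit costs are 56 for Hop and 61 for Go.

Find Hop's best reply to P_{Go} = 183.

114

Hop's profit: π = (P_{Hop} − 56)(333 − 3P_{Hop} + P_{Go}).
∂π/∂P_{Hop} = 501 − 6P_{Hop} + P_{Go} = 0 ⇒ P_{Hop} = 83.5 + (1/6)P_{Go}.
At P_{Go} = 183: P_{Hop} = 83.5 + (1/6)·183 = 114.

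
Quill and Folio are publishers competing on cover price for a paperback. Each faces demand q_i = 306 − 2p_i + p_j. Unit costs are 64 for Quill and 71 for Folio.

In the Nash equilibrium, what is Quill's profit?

13317.12

Quill's profit: π = (p_{Quill} − 64)(306 − 2p_{Quill} + p_{Folio}).
∂π/∂p_{Quill} = 434 − 4p_{Quill} + p_{Folio} = 0 ⇒ p_{Quill} = 108.5 + 0.25p_{Folio}.
Similarly p_{Folio} = 112 + 0.25p_{Quill}.
Substituting the second reaction function into the first: p_{Quill} = 108.5 + 0.25(112 + 0.25p_{Quill}), which gives 0.9375p_{Quill} = 136.5 ⇒ p_{Quill} = 145.6.
Then p_{Folio} = 112 + 0.25·145.6 = 148.4.
q_{Quill} = 306 − 2·145.6 + 148.4 = 163.2.
Profit = (145.6 − 64)·163.2 = 13317.12.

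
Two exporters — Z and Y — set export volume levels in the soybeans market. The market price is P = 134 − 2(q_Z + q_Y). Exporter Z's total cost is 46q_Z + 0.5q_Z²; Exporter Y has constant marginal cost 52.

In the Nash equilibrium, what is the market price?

Exporter Z's profit: π = q_Z(134 − 2(q_Z + q_Y)) − 46q_Z − 0.5q_Z².
∂π/∂q_Z = 88 − 5q_Z − 2q_Y = 0, so q_Z = 17.6 − 0.4q_Y.
For Y: ∂π/∂q_Y = 82 − 4q_Y − 2q_Z = 0 ⇒ q_Y = 20.5 − 0.5q_Z.
Solving the two reaction functions simultaneously: (1 − (−0.4)(−0.5))q_Z = 17.6 − 0.4·20.5, so 0.8q_Z = 9.4 and q_Z = 11.75.
Then q_Y = 20.5 − 0.5·11.75 = 14.625.
Equilibrium price: P = 134 − 2·26.375 = 81.25.

81.25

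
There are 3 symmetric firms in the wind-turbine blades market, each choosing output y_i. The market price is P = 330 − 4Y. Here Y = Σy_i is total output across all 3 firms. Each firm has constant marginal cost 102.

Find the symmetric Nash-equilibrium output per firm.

A representative firm's profit is π_i = y_i(330 − 4Y) − 102y_i, with Y = y_i + Σ_{j≠i} y_j.
First-order condition: 228 − 8y_i − 4Σ_{j≠i} y_j = 0.
Imposing symmetry (y_j = y for all j) turns Σ_{j≠i} y_j into 2y, so 228 = 16y and y = 14.25.

14.25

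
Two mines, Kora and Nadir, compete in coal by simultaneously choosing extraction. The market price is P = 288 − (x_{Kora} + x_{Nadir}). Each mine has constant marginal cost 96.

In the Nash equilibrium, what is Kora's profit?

Mine Kora's profit: π = x_{Kora}(288 − (x_{Kora} + x_{Nadir})) − 96x_{Kora}.
∂π/∂x_{Kora} = 192 − 2x_{Kora} − x_{Nadir} = 0, so x_{Kora} = 96 − 0.5x_{Nadir}.
By symmetry x_{Nadir} = x_{Kora}; substituting into the reaction function, 1.5x_{Kora} = 96 and x_{Kora} = 64.
Price P = 288 − 128 = 160.
Kora's profit: (160 − 96)·64 = 4096.

4096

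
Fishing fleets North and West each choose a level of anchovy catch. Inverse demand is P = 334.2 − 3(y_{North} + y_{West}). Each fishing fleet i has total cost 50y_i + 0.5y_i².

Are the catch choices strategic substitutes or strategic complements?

strategic substitutes

Fishing fleet North's profit: π = y_{North}(334.2 − 3(y_{North} + y_{West})) − 50y_{North} − 0.5y_{North}².
∂π/∂y_{North} = 284.2 − 7y_{North} − 3y_{West} = 0, so y_{North} = 40.6 − (3/7)y_{West}.
The best-response slope dy_{North}/dy_{West} = −3/7 < 0: the reaction function is downward-sloping, so the choices are strategic substitutes.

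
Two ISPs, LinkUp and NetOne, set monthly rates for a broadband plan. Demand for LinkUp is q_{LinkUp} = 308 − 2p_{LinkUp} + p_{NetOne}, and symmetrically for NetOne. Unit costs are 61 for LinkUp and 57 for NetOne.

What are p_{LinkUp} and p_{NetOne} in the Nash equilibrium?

142.8, 141.2

LinkUp's profit: π = (p_{LinkUp} − 61)(308 − 2p_{LinkUp} + p_{NetOne}).
∂π/∂p_{LinkUp} = 430 − 4p_{LinkUp} + p_{NetOne} = 0 ⇒ p_{LinkUp} = 107.5 + 0.25p_{NetOne}.
Similarly p_{NetOne} = 105.5 + 0.25p_{LinkUp}.
Solving the two reaction functions simultaneously: (1 − (0.25)(0.25))p_{LinkUp} = 107.5 + 0.25·105.5, so 0.9375p_{LinkUp} = 133.875 and p_{LinkUp} = 142.8.
Then p_{NetOne} = 105.5 + 0.25·142.8 = 141.2.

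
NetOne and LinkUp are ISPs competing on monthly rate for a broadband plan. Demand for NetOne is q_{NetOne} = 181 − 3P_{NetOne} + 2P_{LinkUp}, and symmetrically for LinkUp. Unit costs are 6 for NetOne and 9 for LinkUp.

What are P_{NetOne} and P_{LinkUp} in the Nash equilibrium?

NetOne's profit: π = (P_{NetOne} − 6)(181 − 3P_{NetOne} + 2P_{LinkUp}).
∂π/∂P_{NetOne} = 199 − 6P_{NetOne} + 2P_{LinkUp} = 0 ⇒ P_{NetOne} = 199/6 + (1/3)P_{LinkUp}.
Similarly P_{LinkUp} = 104/3 + (1/3)P_{NetOne}.
Substituting the second reaction function into the first: P_{NetOne} = 199/6 + (1/3)(104/3 + (1/3)P_{NetOne}), which gives (8/9)P_{NetOne} = 805/18 ⇒ P_{NetOne} = 50.3125.
Then P_{LinkUp} = 104/3 + (1/3)·50.3125 = 51.4375.

50.3125, 51.4375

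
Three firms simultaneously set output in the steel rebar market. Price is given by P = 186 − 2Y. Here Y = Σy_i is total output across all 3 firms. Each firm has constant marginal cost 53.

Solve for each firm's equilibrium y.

A representative firm's profit is π_i = y_i(186 − 2Y) − 53y_i, with Y = y_i + Σ_{j≠i} y_j.
First-order condition: 133 − 4y_i − 2Σ_{j≠i} y_j = 0.
With identical firms, set every y_j = y: then 133 − 4y − 4y = 0, i.e. y = 133/8 = 16.625.

16.625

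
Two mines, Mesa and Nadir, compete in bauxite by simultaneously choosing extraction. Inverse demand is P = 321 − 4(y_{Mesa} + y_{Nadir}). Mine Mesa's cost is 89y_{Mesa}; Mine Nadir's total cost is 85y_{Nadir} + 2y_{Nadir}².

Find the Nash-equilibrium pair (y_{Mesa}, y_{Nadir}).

Mine Mesa's profit: π = y_{Mesa}(321 − 4(y_{Mesa} + y_{Nadir})) − 89y_{Mesa}.
∂π/∂y_{Mesa} = 232 − 8y_{Mesa} − 4y_{Nadir} = 0, so y_{Mesa} = 29 − 0.5y_{Nadir}.
For Nadir: ∂π/∂y_{Nadir} = 236 − 12y_{Nadir} − 4y_{Mesa} = 0 ⇒ y_{Nadir} = 59/3 − (1/3)y_{Mesa}.
Plugging y_{Nadir} into Mesa's best response: y_{Mesa} = 29 − 0.5(59/3 − (1/3)y_{Mesa}) ⇒ (5/6)y_{Mesa} = 115/6, so y_{Mesa} = 23.
Then y_{Nadir} = 59/3 − (1/3)·23 = 12.

23, 12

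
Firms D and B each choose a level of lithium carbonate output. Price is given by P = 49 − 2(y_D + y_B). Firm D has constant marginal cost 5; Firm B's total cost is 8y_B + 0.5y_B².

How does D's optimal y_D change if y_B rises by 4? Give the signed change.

Firm D's profit: π = y_D(49 − 2(y_D + y_B)) − 5y_D.
∂π/∂y_D = 44 − 4y_D − 2y_B = 0, so y_D = 11 − 0.5y_B.
The reaction-function slope is −0.5, so a 4-unit rise in y_B moves y_D by −0.5 × 4 = −2. D's best response falls — the actions are strategic substitutes.

-2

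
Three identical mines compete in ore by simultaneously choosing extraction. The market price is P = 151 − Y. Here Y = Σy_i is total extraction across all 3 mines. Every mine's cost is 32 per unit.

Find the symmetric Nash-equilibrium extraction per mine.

29.75

A representative mine's profit is π_i = y_i(151 − Y) − 32y_i, with Y = y_i + Σ_{j≠i} y_j.
First-order condition: 119 − 2y_i − Σ_{j≠i} y_j = 0.
With identical mines, set every y_j = y: then 119 − 2y − 2y = 0, i.e. y = 119/4 = 29.75.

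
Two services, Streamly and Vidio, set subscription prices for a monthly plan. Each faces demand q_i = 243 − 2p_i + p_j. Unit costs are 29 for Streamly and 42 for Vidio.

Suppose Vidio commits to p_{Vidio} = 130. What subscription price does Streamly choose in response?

Streamly's profit: π = (p_{Streamly} − 29)(243 − 2p_{Streamly} + p_{Vidio}).
∂π/∂p_{Streamly} = 301 − 4p_{Streamly} + p_{Vidio} = 0 ⇒ p_{Streamly} = 75.25 + 0.25p_{Vidio}.
At p_{Vidio} = 130: p_{Streamly} = 75.25 + 0.25·130 = 107.75.

107.75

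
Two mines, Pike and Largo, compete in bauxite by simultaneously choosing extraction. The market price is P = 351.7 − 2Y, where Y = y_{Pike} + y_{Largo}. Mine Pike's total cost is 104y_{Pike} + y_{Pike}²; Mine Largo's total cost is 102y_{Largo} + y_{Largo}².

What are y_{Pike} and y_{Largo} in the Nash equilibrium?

30.8375, 31.3375

Mine Pike's profit: π = y_{Pike}(351.7 − 2(y_{Pike} + y_{Largo})) − 104y_{Pike} − y_{Pike}².
∂π/∂y_{Pike} = 247.7 − 6y_{Pike} − 2y_{Largo} = 0, so y_{Pike} = 2477/60 − (1/3)y_{Largo}.
By the same steps for Largo: y_{Largo} = 2497/60 − (1/3)y_{Pike}.
Plugging y_{Largo} into Pike's best response: y_{Pike} = 2477/60 − (1/3)(2497/60 − (1/3)y_{Pike}) ⇒ (8/9)y_{Pike} = 2467/90, so y_{Pike} = 30.8375.
Then y_{Largo} = 2497/60 − (1/3)·30.8375 = 31.3375.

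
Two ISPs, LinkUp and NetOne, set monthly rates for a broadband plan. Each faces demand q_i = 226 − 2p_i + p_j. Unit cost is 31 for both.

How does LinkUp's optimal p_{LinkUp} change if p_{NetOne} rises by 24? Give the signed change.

6

LinkUp's profit: π = (p_{LinkUp} − 31)(226 − 2p_{LinkUp} + p_{NetOne}).
∂π/∂p_{LinkUp} = 288 − 4p_{LinkUp} + p_{NetOne} = 0 ⇒ p_{LinkUp} = 72 + 0.25p_{NetOne}.
The reaction-function slope is 0.25, so a 24-unit rise in p_{NetOne} moves p_{LinkUp} by 0.25 × 24 = 6. LinkUp's best response rises — the actions are strategic complements.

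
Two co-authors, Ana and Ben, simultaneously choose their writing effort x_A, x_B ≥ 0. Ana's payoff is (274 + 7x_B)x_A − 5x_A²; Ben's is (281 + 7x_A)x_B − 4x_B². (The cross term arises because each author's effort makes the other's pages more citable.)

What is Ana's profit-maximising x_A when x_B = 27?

Expanding Ana's payoff: 274x_A + 7x_Bx_A − 5x_A².
∂π/∂x_A = 274 + 7x_B − 10x_A = 0, so x_A = 27.4 + 0.7x_B.
At x_B = 27: x_A = 27.4 + 0.7·27 = 46.3.

46.3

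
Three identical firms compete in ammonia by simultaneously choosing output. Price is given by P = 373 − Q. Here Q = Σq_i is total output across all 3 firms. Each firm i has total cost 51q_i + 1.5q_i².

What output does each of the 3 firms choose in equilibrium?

46

A representative firm's profit is π_i = q_i(373 − Q) − 51q_i − 1.5q_i², with Q = q_i + Σ_{j≠i} q_j.
First-order condition: 322 − 5q_i − Σ_{j≠i} q_j = 0.
Imposing symmetry (q_j = q for all j) turns Σ_{j≠i} q_j into 2q, so 322 = 7q and q = 46.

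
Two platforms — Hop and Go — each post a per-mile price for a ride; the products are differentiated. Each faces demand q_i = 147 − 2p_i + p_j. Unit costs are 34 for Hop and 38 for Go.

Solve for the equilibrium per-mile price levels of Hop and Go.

Hop's profit: π = (p_{Hop} − 34)(147 − 2p_{Hop} + p_{Go}).
∂π/∂p_{Hop} = 215 − 4p_{Hop} + p_{Go} = 0 ⇒ p_{Hop} = 53.75 + 0.25p_{Go}.
Similarly p_{Go} = 55.75 + 0.25p_{Hop}.
Plugging p_{Go} into Hop's best response: p_{Hop} = 53.75 + 0.25(55.75 + 0.25p_{Hop}) ⇒ 0.9375p_{Hop} = 67.6875, so p_{Hop} = 72.2.
Then p_{Go} = 55.75 + 0.25·72.2 = 73.8.

72.2, 73.8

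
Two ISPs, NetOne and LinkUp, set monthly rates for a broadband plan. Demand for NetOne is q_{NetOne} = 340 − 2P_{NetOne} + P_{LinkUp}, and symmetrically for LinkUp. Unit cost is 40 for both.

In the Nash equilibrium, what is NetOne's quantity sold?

NetOne's profit: π = (P_{NetOne} − 40)(340 − 2P_{NetOne} + P_{LinkUp}).
∂π/∂P_{NetOne} = 420 − 4P_{NetOne} + P_{LinkUp} = 0 ⇒ P_{NetOne} = 105 + 0.25P_{LinkUp}.
By symmetry P_{LinkUp} = P_{NetOne}; substituting into the reaction function, 0.75P_{NetOne} = 105 and P_{NetOne} = 140.
q_{NetOne} = 340 − 2·140 + 140 = 200.

200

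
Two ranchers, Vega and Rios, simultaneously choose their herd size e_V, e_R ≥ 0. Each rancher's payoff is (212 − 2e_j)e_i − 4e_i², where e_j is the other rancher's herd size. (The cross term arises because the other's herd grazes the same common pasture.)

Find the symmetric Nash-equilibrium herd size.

21.2

Vega's payoff is (212 − 2e_R)e_V − 4e_V².
∂π/∂e_V = 212 − 2e_R − 8e_V = 0, so e_V = 26.5 − 0.25e_R.
By symmetry e_R = e_V; substituting into the reaction function, 1.25e_V = 26.5 and e_V = 21.2.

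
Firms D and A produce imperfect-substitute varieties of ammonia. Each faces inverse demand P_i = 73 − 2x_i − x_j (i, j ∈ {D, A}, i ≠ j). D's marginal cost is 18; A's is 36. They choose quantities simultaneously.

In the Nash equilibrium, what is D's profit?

297.68

Firm D's profit: π = x_D(73 − 2x_D − x_A) − 18x_D.
∂π/∂x_D = 55 − 4x_D − x_A = 0 ⇒ x_D = 13.75 − 0.25x_A.
Similarly x_A = 9.25 − 0.25x_D.
Substituting the second reaction function into the first: x_D = 13.75 − 0.25(9.25 − 0.25x_D), which gives 0.9375x_D = 11.4375 ⇒ x_D = 12.2.
Then x_A = 9.25 − 0.25·12.2 = 6.2.
P_D = 73 − 2·12.2 − 6.2 = 42.4.
Profit = (42.4 − 18)·12.2 = 297.68.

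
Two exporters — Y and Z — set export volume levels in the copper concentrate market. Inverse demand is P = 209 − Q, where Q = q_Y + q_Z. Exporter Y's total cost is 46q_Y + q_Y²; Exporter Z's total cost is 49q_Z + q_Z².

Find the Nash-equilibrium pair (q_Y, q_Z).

Exporter Y's profit: π = q_Y(209 − (q_Y + q_Z)) − 46q_Y − q_Y².
∂π/∂q_Y = 163 − 4q_Y − q_Z = 0, so q_Y = 40.75 − 0.25q_Z.
By the same steps for Z: q_Z = 40 − 0.25q_Y.
Plugging q_Z into Y's best response: q_Y = 40.75 − 0.25(40 − 0.25q_Y) ⇒ 0.9375q_Y = 30.75, so q_Y = 32.8.
Then q_Z = 40 − 0.25·32.8 = 31.8.

32.8, 31.8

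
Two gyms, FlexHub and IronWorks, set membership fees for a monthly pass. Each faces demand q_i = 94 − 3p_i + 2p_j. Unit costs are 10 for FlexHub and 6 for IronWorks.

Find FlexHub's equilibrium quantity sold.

FlexHub's profit: π = (p_{FlexHub} − 10)(94 − 3p_{FlexHub} + 2p_{IronWorks}).
∂π/∂p_{FlexHub} = 124 − 6p_{FlexHub} + 2p_{IronWorks} = 0 ⇒ p_{FlexHub} = 62/3 + (1/3)p_{IronWorks}.
Similarly p_{IronWorks} = 56/3 + (1/3)p_{FlexHub}.
Solving the two reaction functions simultaneously: (1 − (1/3)(1/3))p_{FlexHub} = 62/3 + (1/3)·(56/3), so (8/9)p_{FlexHub} = 242/9 and p_{FlexHub} = 30.25.
Then p_{IronWorks} = 56/3 + (1/3)·30.25 = 28.75.
q_{FlexHub} = 94 − 3·30.25 + 2·28.75 = 60.75.

60.75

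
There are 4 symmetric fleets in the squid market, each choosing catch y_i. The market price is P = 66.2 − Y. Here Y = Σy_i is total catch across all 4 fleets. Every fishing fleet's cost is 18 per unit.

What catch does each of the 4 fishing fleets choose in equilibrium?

9.64

A representative fishing fleet's profit is π_i = y_i(66.2 − Y) − 18y_i, with Y = y_i + Σ_{j≠i} y_j.
First-order condition: 48.2 − 2y_i − Σ_{j≠i} y_j = 0.
With identical fishing fleets, set every y_j = y: then 48.2 − 2y − 3y = 0, i.e. y = 48.2/5 = 9.64.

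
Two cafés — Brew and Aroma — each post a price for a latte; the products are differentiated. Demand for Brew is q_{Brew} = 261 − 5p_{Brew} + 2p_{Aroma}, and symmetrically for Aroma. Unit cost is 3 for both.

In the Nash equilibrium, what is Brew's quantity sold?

Brew's profit: π = (p_{Brew} − 3)(261 − 5p_{Brew} + 2p_{Aroma}).
∂π/∂p_{Brew} = 276 − 10p_{Brew} + 2p_{Aroma} = 0 ⇒ p_{Brew} = 27.6 + 0.2p_{Aroma}.
By symmetry p_{Aroma} = p_{Brew}; substituting into the reaction function, 0.8p_{Brew} = 27.6 and p_{Brew} = 34.5.
q_{Brew} = 261 − 5·34.5 + 2·34.5 = 157.5.

157.5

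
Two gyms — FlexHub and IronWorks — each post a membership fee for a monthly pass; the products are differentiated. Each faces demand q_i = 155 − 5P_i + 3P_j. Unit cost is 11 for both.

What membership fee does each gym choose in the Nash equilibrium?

30

FlexHub's profit: π = (P_{FlexHub} − 11)(155 − 5P_{FlexHub} + 3P_{IronWorks}).
∂π/∂P_{FlexHub} = 210 − 10P_{FlexHub} + 3P_{IronWorks} = 0 ⇒ P_{FlexHub} = 21 + 0.3P_{IronWorks}.
The game is symmetric, so in equilibrium P_{IronWorks} = P_{FlexHub}: the reaction function gives 0.7P_{FlexHub} = 21, hence P_{FlexHub} = 30.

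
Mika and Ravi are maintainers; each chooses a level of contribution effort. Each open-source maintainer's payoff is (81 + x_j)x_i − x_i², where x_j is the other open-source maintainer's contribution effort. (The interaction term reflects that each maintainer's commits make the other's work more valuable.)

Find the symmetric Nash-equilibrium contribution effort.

81

Mika's payoff is (81 + x_R)x_M − x_M².
∂π/∂x_M = 81 + x_R − 2x_M = 0, so x_M = 40.5 + 0.5x_R.
The game is symmetric, so in equilibrium x_R = x_M: the reaction function gives 0.5x_M = 40.5, hence x_M = 81.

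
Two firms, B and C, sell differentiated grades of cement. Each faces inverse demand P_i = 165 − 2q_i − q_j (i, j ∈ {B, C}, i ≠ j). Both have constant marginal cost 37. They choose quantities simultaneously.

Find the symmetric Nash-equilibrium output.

Firm B's profit: π = q_B(165 − 2q_B − q_C) − 37q_B.
∂π/∂q_B = 128 − 4q_B − q_C = 0 ⇒ q_B = 32 − 0.25q_C.
Setting q_B = q_C in the reaction function: q_B = 32 − 0.25q_B, so q_B = 32 / 1.25 = 25.6.

25.6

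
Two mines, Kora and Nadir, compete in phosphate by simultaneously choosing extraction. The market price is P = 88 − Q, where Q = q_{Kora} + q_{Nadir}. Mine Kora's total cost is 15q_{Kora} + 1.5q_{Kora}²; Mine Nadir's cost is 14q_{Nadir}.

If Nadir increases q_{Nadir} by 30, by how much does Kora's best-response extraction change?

-6

Mine Kora's profit: π = q_{Kora}(88 − (q_{Kora} + q_{Nadir})) − 15q_{Kora} − 1.5q_{Kora}².
∂π/∂q_{Kora} = 73 − 5q_{Kora} − q_{Nadir} = 0, so q_{Kora} = 14.6 − 0.2q_{Nadir}.
The reaction-function slope is −0.2, so a 30-unit rise in q_{Nadir} moves q_{Kora} by −0.2 × 30 = −6. Kora's best response falls — the actions are strategic substitutes.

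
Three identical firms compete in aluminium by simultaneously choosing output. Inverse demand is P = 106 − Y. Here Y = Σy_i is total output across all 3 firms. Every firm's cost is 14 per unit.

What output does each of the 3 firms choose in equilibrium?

23

A representative firm's profit is π_i = y_i(106 − Y) − 14y_i, with Y = y_i + Σ_{j≠i} y_j.
First-order condition: 92 − 2y_i − Σ_{j≠i} y_j = 0.
Imposing symmetry (y_j = y for all j) turns Σ_{j≠i} y_j into 2y, so 92 = 4y and y = 23.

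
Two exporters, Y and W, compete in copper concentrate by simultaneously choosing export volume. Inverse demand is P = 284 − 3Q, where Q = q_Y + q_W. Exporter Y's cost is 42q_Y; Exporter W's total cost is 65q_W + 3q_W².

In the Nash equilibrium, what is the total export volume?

45

Exporter Y's profit: π = q_Y(284 − 3(q_Y + q_W)) − 42q_Y.
∂π/∂q_Y = 242 − 6q_Y − 3q_W = 0, so q_Y = 121/3 − 0.5q_W.
For W: ∂π/∂q_W = 219 − 12q_W − 3q_Y = 0 ⇒ q_W = 18.25 − 0.25q_Y.
Substituting the second reaction function into the first: q_Y = 121/3 − 0.5(18.25 − 0.25q_Y), which gives 0.875q_Y = 749/24 ⇒ q_Y = 107/3.
Then q_W = 18.25 − 0.25·(107/3) = 28/3.
Total export volume: 107/3 + 28/3 = 45.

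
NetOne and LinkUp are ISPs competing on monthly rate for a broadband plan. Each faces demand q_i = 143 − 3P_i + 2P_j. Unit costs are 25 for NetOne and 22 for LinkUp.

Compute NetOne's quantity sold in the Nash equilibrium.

86.8125

NetOne's profit: π = (P_{NetOne} − 25)(143 − 3P_{NetOne} + 2P_{LinkUp}).
∂π/∂P_{NetOne} = 218 − 6P_{NetOne} + 2P_{LinkUp} = 0 ⇒ P_{NetOne} = 109/3 + (1/3)P_{LinkUp}.
Similarly P_{LinkUp} = 209/6 + (1/3)P_{NetOne}.
Substituting the second reaction function into the first: P_{NetOne} = 109/3 + (1/3)(209/6 + (1/3)P_{NetOne}), which gives (8/9)P_{NetOne} = 863/18 ⇒ P_{NetOne} = 53.9375.
Then P_{LinkUp} = 209/6 + (1/3)·53.9375 = 52.8125.
q_{NetOne} = 143 − 3·53.9375 + 2·52.8125 = 86.8125.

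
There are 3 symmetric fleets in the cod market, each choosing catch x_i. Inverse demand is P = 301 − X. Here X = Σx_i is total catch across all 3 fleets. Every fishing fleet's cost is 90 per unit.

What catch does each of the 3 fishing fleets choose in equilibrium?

A representative fishing fleet's profit is π_i = x_i(301 − X) − 90x_i, with X = x_i + Σ_{j≠i} x_j.
First-order condition: 211 − 2x_i − Σ_{j≠i} x_j = 0.
Imposing symmetry (x_j = x for all j) turns Σ_{j≠i} x_j into 2x, so 211 = 4x and x = 52.75.

52.75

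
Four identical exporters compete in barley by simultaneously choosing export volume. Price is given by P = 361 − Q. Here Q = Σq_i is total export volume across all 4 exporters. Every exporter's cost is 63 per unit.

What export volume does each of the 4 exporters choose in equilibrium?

A representative exporter's profit is π_i = q_i(361 − Q) − 63q_i, with Q = q_i + Σ_{j≠i} q_j.
First-order condition: 298 − 2q_i − Σ_{j≠i} q_j = 0.
In a symmetric equilibrium every exporter chooses the same q, so Σ_{j≠i} q_j = 3q. The condition becomes 298 − 5q = 0, giving q = 298/5 = 59.6.

59.6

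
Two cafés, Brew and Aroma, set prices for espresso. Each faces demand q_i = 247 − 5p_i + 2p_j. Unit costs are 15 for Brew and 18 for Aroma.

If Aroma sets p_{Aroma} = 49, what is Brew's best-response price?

42

Brew's profit: π = (p_{Brew} − 15)(247 − 5p_{Brew} + 2p_{Aroma}).
∂π/∂p_{Brew} = 322 − 10p_{Brew} + 2p_{Aroma} = 0 ⇒ p_{Brew} = 32.2 + 0.2p_{Aroma}.
At p_{Aroma} = 49: p_{Brew} = 32.2 + 0.2·49 = 42.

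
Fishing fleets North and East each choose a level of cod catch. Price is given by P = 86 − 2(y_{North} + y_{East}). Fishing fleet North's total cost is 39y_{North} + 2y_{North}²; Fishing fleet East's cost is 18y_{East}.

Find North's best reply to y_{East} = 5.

4.625

Fishing fleet North's profit: π = y_{North}(86 − 2(y_{North} + y_{East})) − 39y_{North} − 2y_{North}².
∂π/∂y_{North} = 47 − 8y_{North} − 2y_{East} = 0, so y_{North} = 5.875 − 0.25y_{East}.
At y_{East} = 5: y_{North} = 5.875 − 0.25·5 = 4.625.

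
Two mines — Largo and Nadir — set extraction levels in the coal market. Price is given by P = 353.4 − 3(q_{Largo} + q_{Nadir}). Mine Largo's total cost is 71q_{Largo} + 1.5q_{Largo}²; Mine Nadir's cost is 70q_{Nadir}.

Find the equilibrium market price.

Mine Largo's profit: π = q_{Largo}(353.4 − 3(q_{Largo} + q_{Nadir})) − 71q_{Largo} − 1.5q_{Largo}².
∂π/∂q_{Largo} = 282.4 − 9q_{Largo} − 3q_{Nadir} = 0, so q_{Largo} = 1412/45 − (1/3)q_{Nadir}.
For Nadir: ∂π/∂q_{Nadir} = 283.4 − 6q_{Nadir} − 3q_{Largo} = 0 ⇒ q_{Nadir} = 1417/30 − 0.5q_{Largo}.
Substituting the second reaction function into the first: q_{Largo} = 1412/45 − (1/3)(1417/30 − 0.5q_{Largo}), which gives (5/6)q_{Largo} = 469/30 ⇒ q_{Largo} = 18.76.
Then q_{Nadir} = 1417/30 − 0.5·18.76 = 2839/75.
Equilibrium price: P = 353.4 − 3·(4246/75) = 183.56.

183.56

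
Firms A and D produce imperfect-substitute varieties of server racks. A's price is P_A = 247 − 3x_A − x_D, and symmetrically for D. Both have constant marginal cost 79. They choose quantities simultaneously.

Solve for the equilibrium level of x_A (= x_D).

Firm A's profit: π = x_A(247 − 3x_A − x_D) − 79x_A.
∂π/∂x_A = 168 − 6x_A − x_D = 0 ⇒ x_A = 28 − (1/6)x_D.
The game is symmetric, so in equilibrium x_D = x_A: the reaction function gives (7/6)x_A = 28, hence x_A = 24.

24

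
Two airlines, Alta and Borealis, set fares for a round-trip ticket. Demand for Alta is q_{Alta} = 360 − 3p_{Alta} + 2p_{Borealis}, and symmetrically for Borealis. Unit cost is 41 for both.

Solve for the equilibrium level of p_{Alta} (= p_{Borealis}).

120.75

Alta's profit: π = (p_{Alta} − 41)(360 − 3p_{Alta} + 2p_{Borealis}).
∂π/∂p_{Alta} = 483 − 6p_{Alta} + 2p_{Borealis} = 0 ⇒ p_{Alta} = 80.5 + (1/3)p_{Borealis}.
The game is symmetric, so in equilibrium p_{Borealis} = p_{Alta}: the reaction function gives (2/3)p_{Alta} = 80.5, hence p_{Alta} = 120.75.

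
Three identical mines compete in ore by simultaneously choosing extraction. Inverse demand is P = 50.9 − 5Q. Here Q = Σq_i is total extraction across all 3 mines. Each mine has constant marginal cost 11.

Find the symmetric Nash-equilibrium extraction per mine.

1.995

A representative mine's profit is π_i = q_i(50.9 − 5Q) − 11q_i, with Q = q_i + Σ_{j≠i} q_j.
First-order condition: 39.9 − 10q_i − 5Σ_{j≠i} q_j = 0.
Imposing symmetry (q_j = q for all j) turns Σ_{j≠i} q_j into 2q, so 39.9 = 20q and q = 1.995.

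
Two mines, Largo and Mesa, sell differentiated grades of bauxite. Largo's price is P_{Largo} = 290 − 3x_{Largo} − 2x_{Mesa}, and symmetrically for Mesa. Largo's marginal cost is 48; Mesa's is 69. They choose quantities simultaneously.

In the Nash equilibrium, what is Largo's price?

Mine Largo's profit: π = x_{Largo}(290 − 3x_{Largo} − 2x_{Mesa}) − 48x_{Largo}.
∂π/∂x_{Largo} = 242 − 6x_{Largo} − 2x_{Mesa} = 0 ⇒ x_{Largo} = 121/3 − (1/3)x_{Mesa}.
Similarly x_{Mesa} = 221/6 − (1/3)x_{Largo}.
Substituting the second reaction function into the first: x_{Largo} = 121/3 − (1/3)(221/6 − (1/3)x_{Largo}), which gives (8/9)x_{Largo} = 505/18 ⇒ x_{Largo} = 31.5625.
Then x_{Mesa} = 221/6 − (1/3)·31.5625 = 26.3125.
P_{Largo} = 290 − 3·31.5625 − 2·26.3125 = 142.6875.

142.6875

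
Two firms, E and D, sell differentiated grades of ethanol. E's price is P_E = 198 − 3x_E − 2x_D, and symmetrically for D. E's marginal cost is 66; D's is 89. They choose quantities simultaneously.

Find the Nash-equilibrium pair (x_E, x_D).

17.9375, 12.1875

Firm E's profit: π = x_E(198 − 3x_E − 2x_D) − 66x_E.
∂π/∂x_E = 132 − 6x_E − 2x_D = 0 ⇒ x_E = 22 − (1/3)x_D.
Similarly x_D = 109/6 − (1/3)x_E.
Substituting the second reaction function into the first: x_E = 22 − (1/3)(109/6 − (1/3)x_E), which gives (8/9)x_E = 287/18 ⇒ x_E = 17.9375.
Then x_D = 109/6 − (1/3)·17.9375 = 12.1875.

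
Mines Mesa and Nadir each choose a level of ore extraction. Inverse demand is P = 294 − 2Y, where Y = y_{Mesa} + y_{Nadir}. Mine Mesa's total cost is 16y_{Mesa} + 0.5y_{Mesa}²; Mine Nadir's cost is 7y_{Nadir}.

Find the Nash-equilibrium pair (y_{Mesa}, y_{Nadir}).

33.625, 54.9375

Mine Mesa's profit: π = y_{Mesa}(294 − 2(y_{Mesa} + y_{Nadir})) − 16y_{Mesa} − 0.5y_{Mesa}².
∂π/∂y_{Mesa} = 278 − 5y_{Mesa} − 2y_{Nadir} = 0, so y_{Mesa} = 55.6 − 0.4y_{Nadir}.
For Nadir: ∂π/∂y_{Nadir} = 287 − 4y_{Nadir} − 2y_{Mesa} = 0 ⇒ y_{Nadir} = 71.75 − 0.5y_{Mesa}.
Plugging y_{Nadir} into Mesa's best response: y_{Mesa} = 55.6 − 0.4(71.75 − 0.5y_{Mesa}) ⇒ 0.8y_{Mesa} = 26.9, so y_{Mesa} = 33.625.
Then y_{Nadir} = 71.75 − 0.5·33.625 = 54.9375.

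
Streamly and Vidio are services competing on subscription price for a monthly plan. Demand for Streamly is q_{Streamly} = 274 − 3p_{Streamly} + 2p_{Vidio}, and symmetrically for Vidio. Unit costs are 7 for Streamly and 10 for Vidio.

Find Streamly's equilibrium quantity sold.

201.9375

Streamly's profit: π = (p_{Streamly} − 7)(274 − 3p_{Streamly} + 2p_{Vidio}).
∂π/∂p_{Streamly} = 295 − 6p_{Streamly} + 2p_{Vidio} = 0 ⇒ p_{Streamly} = 295/6 + (1/3)p_{Vidio}.
Similarly p_{Vidio} = 152/3 + (1/3)p_{Streamly}.
Solving the two reaction functions simultaneously: (1 − (1/3)(1/3))p_{Streamly} = 295/6 + (1/3)·(152/3), so (8/9)p_{Streamly} = 1189/18 and p_{Streamly} = 74.3125.
Then p_{Vidio} = 152/3 + (1/3)·74.3125 = 75.4375.
q_{Streamly} = 274 − 3·74.3125 + 2·75.4375 = 201.9375.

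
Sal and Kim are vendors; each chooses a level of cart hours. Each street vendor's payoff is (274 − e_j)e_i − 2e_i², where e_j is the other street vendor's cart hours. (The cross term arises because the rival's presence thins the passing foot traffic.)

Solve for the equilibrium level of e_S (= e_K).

Sal's payoff is (274 − e_K)e_S − 2e_S².
∂π/∂e_S = 274 − e_K − 4e_S = 0, so e_S = 68.5 − 0.25e_K.
By symmetry e_K = e_S; substituting into the reaction function, 1.25e_S = 68.5 and e_S = 54.8.

54.8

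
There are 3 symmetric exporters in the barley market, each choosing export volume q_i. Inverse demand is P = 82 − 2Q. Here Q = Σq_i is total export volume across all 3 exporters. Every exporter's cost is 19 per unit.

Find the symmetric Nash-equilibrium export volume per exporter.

7.875

A representative exporter's profit is π_i = q_i(82 − 2Q) − 19q_i, with Q = q_i + Σ_{j≠i} q_j.
First-order condition: 63 − 4q_i − 2Σ_{j≠i} q_j = 0.
In a symmetric equilibrium every exporter chooses the same q, so Σ_{j≠i} q_j = 2q. The condition becomes 63 − 8q = 0, giving q = 63/8 = 7.875.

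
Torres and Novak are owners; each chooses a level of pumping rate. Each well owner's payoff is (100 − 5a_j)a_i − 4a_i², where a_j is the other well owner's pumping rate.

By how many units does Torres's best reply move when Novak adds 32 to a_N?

-20

Torres's payoff is (100 − 5a_N)a_T − 4a_T².
∂π/∂a_T = 100 − 5a_N − 8a_T = 0, so a_T = 12.5 − 0.625a_N.
The reaction-function slope is −0.625, so a 32-unit rise in a_N moves a_T by −0.625 × 32 = −20. Torres's best response falls — the actions are strategic substitutes.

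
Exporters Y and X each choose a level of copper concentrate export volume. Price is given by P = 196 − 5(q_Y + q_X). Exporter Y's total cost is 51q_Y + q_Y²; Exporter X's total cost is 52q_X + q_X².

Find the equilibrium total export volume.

17

Exporter Y's profit: π = q_Y(196 − 5(q_Y + q_X)) − 51q_Y − q_Y².
∂π/∂q_Y = 145 − 12q_Y − 5q_X = 0, so q_Y = 145/12 − (5/12)q_X.
By the same steps for X: q_X = 12 − (5/12)q_Y.
Plugging q_X into Y's best response: q_Y = 145/12 − (5/12)(12 − (5/12)q_Y) ⇒ (119/144)q_Y = 85/12, so q_Y = 60/7.
Then q_X = 12 − (5/12)·(60/7) = 59/7.
Total export volume: 60/7 + 59/7 = 17.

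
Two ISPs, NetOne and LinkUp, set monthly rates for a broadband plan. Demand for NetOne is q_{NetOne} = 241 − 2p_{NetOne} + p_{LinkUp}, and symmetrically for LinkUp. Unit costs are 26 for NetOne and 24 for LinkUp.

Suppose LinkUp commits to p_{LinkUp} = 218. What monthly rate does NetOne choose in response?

NetOne's profit: π = (p_{NetOne} − 26)(241 − 2p_{NetOne} + p_{LinkUp}).
∂π/∂p_{NetOne} = 293 − 4p_{NetOne} + p_{LinkUp} = 0 ⇒ p_{NetOne} = 73.25 + 0.25p_{LinkUp}.
At p_{LinkUp} = 218: p_{NetOne} = 73.25 + 0.25·218 = 127.75.

127.75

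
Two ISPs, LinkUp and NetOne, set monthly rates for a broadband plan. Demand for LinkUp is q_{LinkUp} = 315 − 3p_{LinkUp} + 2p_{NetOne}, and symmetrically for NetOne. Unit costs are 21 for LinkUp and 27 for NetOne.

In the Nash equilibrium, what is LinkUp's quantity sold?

LinkUp's profit: π = (p_{LinkUp} − 21)(315 − 3p_{LinkUp} + 2p_{NetOne}).
∂π/∂p_{LinkUp} = 378 − 6p_{LinkUp} + 2p_{NetOne} = 0 ⇒ p_{LinkUp} = 63 + (1/3)p_{NetOne}.
Similarly p_{NetOne} = 66 + (1/3)p_{LinkUp}.
Plugging p_{NetOne} into LinkUp's best response: p_{LinkUp} = 63 + (1/3)(66 + (1/3)p_{LinkUp}) ⇒ (8/9)p_{LinkUp} = 85, so p_{LinkUp} = 95.625.
Then p_{NetOne} = 66 + (1/3)·95.625 = 97.875.
q_{LinkUp} = 315 − 3·95.625 + 2·97.875 = 223.875.

223.875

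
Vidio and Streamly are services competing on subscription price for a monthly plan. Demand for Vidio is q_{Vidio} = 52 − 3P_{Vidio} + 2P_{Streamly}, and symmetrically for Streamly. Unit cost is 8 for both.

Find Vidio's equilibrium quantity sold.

Vidio's profit: π = (P_{Vidio} − 8)(52 − 3P_{Vidio} + 2P_{Streamly}).
∂π/∂P_{Vidio} = 76 − 6P_{Vidio} + 2P_{Streamly} = 0 ⇒ P_{Vidio} = 38/3 + (1/3)P_{Streamly}.
Setting P_{Vidio} = P_{Streamly} in the reaction function: P_{Vidio} = 38/3 + (1/3)P_{Vidio}, so P_{Vidio} = (38/3) / (2/3) = 19.
q_{Vidio} = 52 − 3·19 + 2·19 = 33.

33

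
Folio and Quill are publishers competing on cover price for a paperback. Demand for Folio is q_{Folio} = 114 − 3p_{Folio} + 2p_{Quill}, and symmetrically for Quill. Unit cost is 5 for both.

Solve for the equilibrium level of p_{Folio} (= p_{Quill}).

Folio's profit: π = (p_{Folio} − 5)(114 − 3p_{Folio} + 2p_{Quill}).
∂π/∂p_{Folio} = 129 − 6p_{Folio} + 2p_{Quill} = 0 ⇒ p_{Folio} = 21.5 + (1/3)p_{Quill}.
The game is symmetric, so in equilibrium p_{Quill} = p_{Folio}: the reaction function gives (2/3)p_{Folio} = 21.5, hence p_{Folio} = 32.25.

32.25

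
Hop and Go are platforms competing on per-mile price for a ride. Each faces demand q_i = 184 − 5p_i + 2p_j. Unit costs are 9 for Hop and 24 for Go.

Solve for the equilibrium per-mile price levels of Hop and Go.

30.1875, 36.4375

Hop's profit: π = (p_{Hop} − 9)(184 − 5p_{Hop} + 2p_{Go}).
∂π/∂p_{Hop} = 229 − 10p_{Hop} + 2p_{Go} = 0 ⇒ p_{Hop} = 22.9 + 0.2p_{Go}.
Similarly p_{Go} = 30.4 + 0.2p_{Hop}.
Plugging p_{Go} into Hop's best response: p_{Hop} = 22.9 + 0.2(30.4 + 0.2p_{Hop}) ⇒ 0.96p_{Hop} = 28.98, so p_{Hop} = 30.1875.
Then p_{Go} = 30.4 + 0.2·30.1875 = 36.4375.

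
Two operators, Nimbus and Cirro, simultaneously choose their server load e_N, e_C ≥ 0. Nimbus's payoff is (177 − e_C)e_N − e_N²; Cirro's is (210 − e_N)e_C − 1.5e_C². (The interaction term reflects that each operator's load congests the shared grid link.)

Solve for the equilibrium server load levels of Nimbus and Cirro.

64.2, 48.6

Expanding Nimbus's payoff: 177e_N − e_Ce_N − e_N².
∂π/∂e_N = 177 − e_C − 2e_N = 0, so e_N = 88.5 − 0.5e_C.
Likewise for Cirro: e_C = 70 − (1/3)e_N.
Substituting the second reaction function into the first: e_N = 88.5 − 0.5(70 − (1/3)e_N), which gives (5/6)e_N = 53.5 ⇒ e_N = 64.2.
Then e_C = 70 − (1/3)·64.2 = 48.6.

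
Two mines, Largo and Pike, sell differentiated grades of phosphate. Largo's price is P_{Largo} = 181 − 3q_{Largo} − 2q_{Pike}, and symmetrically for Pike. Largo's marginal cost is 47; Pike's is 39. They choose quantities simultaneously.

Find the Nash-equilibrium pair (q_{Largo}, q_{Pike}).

16.25, 18.25

Mine Largo's profit: π = q_{Largo}(181 − 3q_{Largo} − 2q_{Pike}) − 47q_{Largo}.
∂π/∂q_{Largo} = 134 − 6q_{Largo} − 2q_{Pike} = 0 ⇒ q_{Largo} = 67/3 − (1/3)q_{Pike}.
Similarly q_{Pike} = 71/3 − (1/3)q_{Largo}.
Solving the two reaction functions simultaneously: (1 − (−1/3)(−1/3))q_{Largo} = 67/3 − (1/3)·(71/3), so (8/9)q_{Largo} = 130/9 and q_{Largo} = 16.25.
Then q_{Pike} = 71/3 − (1/3)·16.25 = 18.25.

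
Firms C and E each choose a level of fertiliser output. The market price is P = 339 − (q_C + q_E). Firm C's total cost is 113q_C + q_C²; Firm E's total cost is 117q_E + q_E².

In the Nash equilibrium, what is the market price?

249.4

Firm C's profit: π = q_C(339 − (q_C + q_E)) − 113q_C − q_C².
∂π/∂q_C = 226 − 4q_C − q_E = 0, so q_C = 56.5 − 0.25q_E.
By the same steps for E: q_E = 55.5 − 0.25q_C.
Substituting the second reaction function into the first: q_C = 56.5 − 0.25(55.5 − 0.25q_C), which gives 0.9375q_C = 42.625 ⇒ q_C = 682/15.
Then q_E = 55.5 − 0.25·(682/15) = 662/15.
Equilibrium price: P = 339 − 89.6 = 249.4.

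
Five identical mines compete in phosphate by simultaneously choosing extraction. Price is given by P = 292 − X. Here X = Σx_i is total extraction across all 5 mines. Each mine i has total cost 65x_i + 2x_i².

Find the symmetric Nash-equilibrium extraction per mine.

22.7

A representative mine's profit is π_i = x_i(292 − X) − 65x_i − 2x_i², with X = x_i + Σ_{j≠i} x_j.
First-order condition: 227 − 6x_i − Σ_{j≠i} x_j = 0.
With identical mines, set every x_j = x: then 227 − 6x − 4x = 0, i.e. x = 227/10 = 22.7.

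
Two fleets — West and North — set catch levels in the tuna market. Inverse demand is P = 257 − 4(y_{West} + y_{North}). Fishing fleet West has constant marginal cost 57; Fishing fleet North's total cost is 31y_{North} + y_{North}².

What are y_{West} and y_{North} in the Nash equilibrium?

Fishing fleet West's profit: π = y_{West}(257 − 4(y_{West} + y_{North})) − 57y_{West}.
∂π/∂y_{West} = 200 − 8y_{West} − 4y_{North} = 0, so y_{West} = 25 − 0.5y_{North}.
For North: ∂π/∂y_{North} = 226 − 10y_{North} − 4y_{West} = 0 ⇒ y_{North} = 22.6 − 0.4y_{West}.
Solving the two reaction functions simultaneously: (1 − (−0.5)(−0.4))y_{West} = 25 − 0.5·22.6, so 0.8y_{West} = 13.7 and y_{West} = 17.125.
Then y_{North} = 22.6 − 0.4·17.125 = 15.75.

17.125, 15.75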